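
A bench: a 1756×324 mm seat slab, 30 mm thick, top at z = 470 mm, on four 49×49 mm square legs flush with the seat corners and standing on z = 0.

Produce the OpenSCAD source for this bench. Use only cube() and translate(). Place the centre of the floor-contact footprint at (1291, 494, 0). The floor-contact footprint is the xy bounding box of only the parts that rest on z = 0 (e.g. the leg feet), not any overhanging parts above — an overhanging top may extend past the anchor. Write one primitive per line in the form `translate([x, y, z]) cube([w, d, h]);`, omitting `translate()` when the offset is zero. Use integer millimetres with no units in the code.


// leg_h = 470 − 30 = 440
translate([413, 332, 440]) cube([1756, 324, 30]);
translate([413, 332, 0]) cube([49, 49, 440]);
translate([413, 607, 0]) cube([49, 49, 440]);
translate([2120, 332, 0]) cube([49, 49, 440]);
translate([2120, 607, 0]) cube([49, 49, 440]);


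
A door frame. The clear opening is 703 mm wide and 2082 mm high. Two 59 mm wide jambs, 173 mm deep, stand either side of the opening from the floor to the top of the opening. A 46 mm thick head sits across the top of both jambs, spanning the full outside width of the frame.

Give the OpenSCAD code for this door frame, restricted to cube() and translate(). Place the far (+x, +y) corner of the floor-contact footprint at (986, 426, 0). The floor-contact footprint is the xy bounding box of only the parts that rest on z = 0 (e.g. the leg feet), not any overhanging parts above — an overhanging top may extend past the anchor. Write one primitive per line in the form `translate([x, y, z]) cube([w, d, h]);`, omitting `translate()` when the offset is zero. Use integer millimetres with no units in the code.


translate([165, 253, 0]) cube([59, 173, 2082]);
translate([927, 253, 0]) cube([59, 173, 2082]);
translate([165, 253, 2082]) cube([821, 173, 46]);


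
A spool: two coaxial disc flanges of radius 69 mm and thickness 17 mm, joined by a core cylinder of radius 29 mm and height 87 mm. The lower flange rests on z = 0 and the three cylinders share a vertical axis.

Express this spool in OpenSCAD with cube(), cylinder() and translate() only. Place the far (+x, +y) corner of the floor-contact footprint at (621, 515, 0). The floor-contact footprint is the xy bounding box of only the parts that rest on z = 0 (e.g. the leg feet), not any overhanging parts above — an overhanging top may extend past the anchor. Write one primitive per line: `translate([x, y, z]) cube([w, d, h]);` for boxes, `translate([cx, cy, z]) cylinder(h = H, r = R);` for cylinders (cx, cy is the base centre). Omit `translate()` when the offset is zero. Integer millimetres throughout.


translate([552, 446, 0]) cylinder(h = 17, r = 69);
translate([552, 446, 17]) cylinder(h = 87, r = 29);
translate([552, 446, 104]) cylinder(h = 17, r = 69);


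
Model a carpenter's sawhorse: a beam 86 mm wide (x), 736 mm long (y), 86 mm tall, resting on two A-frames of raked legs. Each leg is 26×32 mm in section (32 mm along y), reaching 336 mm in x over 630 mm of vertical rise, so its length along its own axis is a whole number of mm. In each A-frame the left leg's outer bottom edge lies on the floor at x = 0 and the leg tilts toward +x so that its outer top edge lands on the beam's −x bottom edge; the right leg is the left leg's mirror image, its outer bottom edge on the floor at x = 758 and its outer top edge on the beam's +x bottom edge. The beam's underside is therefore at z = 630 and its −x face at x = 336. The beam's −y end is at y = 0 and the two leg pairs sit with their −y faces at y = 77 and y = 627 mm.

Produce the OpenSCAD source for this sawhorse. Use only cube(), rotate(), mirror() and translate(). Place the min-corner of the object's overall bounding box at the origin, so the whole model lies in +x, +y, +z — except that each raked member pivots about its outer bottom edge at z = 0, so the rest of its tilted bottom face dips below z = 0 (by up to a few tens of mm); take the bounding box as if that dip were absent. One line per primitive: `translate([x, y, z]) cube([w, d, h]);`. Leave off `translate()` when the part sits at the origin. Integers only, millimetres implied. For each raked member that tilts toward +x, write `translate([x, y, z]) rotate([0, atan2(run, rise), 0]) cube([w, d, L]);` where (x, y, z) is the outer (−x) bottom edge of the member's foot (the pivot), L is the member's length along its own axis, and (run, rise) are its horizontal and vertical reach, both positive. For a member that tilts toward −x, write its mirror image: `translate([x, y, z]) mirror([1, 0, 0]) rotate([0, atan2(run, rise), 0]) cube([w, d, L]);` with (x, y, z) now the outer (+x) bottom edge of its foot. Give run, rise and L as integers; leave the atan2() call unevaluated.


// leg length = √(336² + 630²) = 714
// right-leg outer foot x = 2·336 + 86 = 758
// beam min-corner = (336, 0, 630)
translate([336, 0, 630]) cube([86, 736, 86]);
translate([0, 77, 0]) rotate([0, atan2(336, 630), 0]) cube([26, 32, 714]);
translate([758, 77, 0]) mirror([1, 0, 0]) rotate([0, atan2(336, 630), 0]) cube([26, 32, 714]);
translate([0, 627, 0]) rotate([0, atan2(336, 630), 0]) cube([26, 32, 714]);
translate([758, 627, 0]) mirror([1, 0, 0]) rotate([0, atan2(336, 630), 0]) cube([26, 32, 714]);


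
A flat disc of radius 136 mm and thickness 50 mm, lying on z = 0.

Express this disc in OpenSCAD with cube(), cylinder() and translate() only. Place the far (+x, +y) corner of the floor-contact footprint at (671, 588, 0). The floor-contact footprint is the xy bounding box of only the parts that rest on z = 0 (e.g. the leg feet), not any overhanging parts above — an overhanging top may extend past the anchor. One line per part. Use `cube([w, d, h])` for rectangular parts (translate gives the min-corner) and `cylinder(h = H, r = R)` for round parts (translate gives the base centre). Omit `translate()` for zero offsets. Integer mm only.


translate([535, 452, 0]) cylinder(h = 50, r = 136);


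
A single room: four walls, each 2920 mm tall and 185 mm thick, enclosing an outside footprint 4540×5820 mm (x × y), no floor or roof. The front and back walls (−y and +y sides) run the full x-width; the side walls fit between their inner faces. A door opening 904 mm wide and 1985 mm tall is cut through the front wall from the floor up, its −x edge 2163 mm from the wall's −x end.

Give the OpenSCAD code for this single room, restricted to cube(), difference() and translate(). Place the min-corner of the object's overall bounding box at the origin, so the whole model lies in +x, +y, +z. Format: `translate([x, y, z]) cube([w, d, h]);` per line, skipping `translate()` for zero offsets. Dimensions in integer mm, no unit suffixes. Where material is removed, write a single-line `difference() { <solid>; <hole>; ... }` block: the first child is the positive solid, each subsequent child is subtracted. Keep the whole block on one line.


difference() { cube([4540, 185, 2920]); translate([2163, 0, 0]) cube([904, 185, 1985]); }
translate([0, 5635, 0]) cube([4540, 185, 2920]);
translate([0, 185, 0]) cube([185, 5450, 2920]);
translate([4355, 185, 0]) cube([185, 5450, 2920]);


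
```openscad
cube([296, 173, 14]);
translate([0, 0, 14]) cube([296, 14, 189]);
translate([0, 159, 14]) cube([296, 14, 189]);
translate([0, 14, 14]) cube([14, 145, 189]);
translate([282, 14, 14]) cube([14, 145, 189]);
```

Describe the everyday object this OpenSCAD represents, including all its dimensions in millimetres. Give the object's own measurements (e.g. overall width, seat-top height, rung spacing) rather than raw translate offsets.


An open-topped rectangular box: outside dimensions 296×173×203 mm, with a uniform wall and base thickness of 14 mm. The base is a full 296×173 slab on the floor; four walls sit on top of the base. The front and back walls (the −y and +y sides) span the full width; the two side walls fit between them.


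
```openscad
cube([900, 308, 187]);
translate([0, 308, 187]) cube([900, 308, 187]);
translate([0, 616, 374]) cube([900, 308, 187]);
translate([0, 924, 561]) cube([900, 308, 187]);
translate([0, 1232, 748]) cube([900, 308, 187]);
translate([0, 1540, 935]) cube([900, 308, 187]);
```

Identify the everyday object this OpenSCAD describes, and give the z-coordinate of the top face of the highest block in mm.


A staircase. The total rise is 1122 mm.

6 identical blocks, each offset up and back from the previous — a staircase. Each step is 187 mm tall and there are 6 of them, so the total rise is 6 × 187 = 1122 mm.


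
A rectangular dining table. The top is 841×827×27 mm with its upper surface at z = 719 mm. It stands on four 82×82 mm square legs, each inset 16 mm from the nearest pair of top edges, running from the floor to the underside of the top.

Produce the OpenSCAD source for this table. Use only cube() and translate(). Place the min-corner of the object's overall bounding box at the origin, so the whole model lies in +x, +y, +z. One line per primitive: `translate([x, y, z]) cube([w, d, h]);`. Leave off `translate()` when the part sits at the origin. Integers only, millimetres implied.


translate([0, 0, 692]) cube([841, 827, 27]);
translate([16, 16, 0]) cube([82, 82, 692]);
translate([743, 16, 0]) cube([82, 82, 692]);
translate([16, 729, 0]) cube([82, 82, 692]);
translate([743, 729, 0]) cube([82, 82, 692]);


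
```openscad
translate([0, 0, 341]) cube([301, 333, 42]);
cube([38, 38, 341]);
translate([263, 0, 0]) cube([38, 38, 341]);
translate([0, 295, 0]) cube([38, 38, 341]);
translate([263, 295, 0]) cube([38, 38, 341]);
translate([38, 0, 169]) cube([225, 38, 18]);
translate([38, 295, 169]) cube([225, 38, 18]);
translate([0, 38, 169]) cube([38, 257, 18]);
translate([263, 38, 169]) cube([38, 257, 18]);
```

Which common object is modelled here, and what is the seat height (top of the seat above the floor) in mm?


A stool. The seat height is 383 mm.

A 301×333×42 slab at z = 341 on four corner posts — a stool. The seat top is 341 + 42 = 383 mm.


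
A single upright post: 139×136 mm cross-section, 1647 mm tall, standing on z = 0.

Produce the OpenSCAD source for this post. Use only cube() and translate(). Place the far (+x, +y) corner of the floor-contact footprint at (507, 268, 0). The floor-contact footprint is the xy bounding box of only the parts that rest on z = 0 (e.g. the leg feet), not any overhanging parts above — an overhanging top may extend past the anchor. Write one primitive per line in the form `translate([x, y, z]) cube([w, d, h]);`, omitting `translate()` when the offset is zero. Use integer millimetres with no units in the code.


translate([368, 132, 0]) cube([139, 136, 1647]);


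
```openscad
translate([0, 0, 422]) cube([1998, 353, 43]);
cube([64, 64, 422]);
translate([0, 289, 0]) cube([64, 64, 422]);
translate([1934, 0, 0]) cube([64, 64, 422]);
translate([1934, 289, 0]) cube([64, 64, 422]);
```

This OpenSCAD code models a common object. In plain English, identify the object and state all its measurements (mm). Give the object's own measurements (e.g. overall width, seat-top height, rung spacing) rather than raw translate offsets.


A bench: a 1998×353 mm seat slab, 43 mm thick, top at z = 465 mm, on four 64×64 mm square legs flush with the seat corners and standing on z = 0.


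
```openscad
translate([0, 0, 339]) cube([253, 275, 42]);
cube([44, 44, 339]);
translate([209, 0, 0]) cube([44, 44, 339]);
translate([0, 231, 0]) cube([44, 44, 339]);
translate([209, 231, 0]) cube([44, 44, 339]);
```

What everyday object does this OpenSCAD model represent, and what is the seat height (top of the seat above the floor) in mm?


A stool. The seat height is 381 mm.

A 253×275×42 slab at z = 339 on four corner posts — a stool. The seat top is 339 + 42 = 381 mm.


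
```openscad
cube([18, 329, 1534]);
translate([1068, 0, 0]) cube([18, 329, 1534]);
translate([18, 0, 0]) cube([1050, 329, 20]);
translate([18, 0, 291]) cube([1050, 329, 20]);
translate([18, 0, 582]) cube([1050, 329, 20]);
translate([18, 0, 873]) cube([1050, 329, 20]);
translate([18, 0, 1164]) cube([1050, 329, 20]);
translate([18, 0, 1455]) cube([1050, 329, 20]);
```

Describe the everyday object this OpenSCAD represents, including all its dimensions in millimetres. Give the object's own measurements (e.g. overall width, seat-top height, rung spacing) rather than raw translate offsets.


An open bookshelf. Two side panels, each 18 mm thick, 329 mm deep and 1534 mm tall, stand 1086 mm apart (outside-to-outside). Between them sit 6 shelves, each 20 mm thick and 329 mm deep, spanning the full gap between the sides. The bottom shelf rests on the floor (its underside at z = 0) and the clear gap between one shelf's top and the next shelf's underside is 271 mm.


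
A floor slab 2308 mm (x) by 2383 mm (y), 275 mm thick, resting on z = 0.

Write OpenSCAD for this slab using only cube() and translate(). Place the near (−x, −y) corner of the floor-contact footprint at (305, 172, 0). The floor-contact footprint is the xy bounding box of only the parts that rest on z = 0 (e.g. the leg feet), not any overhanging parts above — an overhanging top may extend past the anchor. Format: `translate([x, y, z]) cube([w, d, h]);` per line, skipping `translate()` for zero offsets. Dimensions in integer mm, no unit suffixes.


translate([305, 172, 0]) cube([2308, 2383, 275]);


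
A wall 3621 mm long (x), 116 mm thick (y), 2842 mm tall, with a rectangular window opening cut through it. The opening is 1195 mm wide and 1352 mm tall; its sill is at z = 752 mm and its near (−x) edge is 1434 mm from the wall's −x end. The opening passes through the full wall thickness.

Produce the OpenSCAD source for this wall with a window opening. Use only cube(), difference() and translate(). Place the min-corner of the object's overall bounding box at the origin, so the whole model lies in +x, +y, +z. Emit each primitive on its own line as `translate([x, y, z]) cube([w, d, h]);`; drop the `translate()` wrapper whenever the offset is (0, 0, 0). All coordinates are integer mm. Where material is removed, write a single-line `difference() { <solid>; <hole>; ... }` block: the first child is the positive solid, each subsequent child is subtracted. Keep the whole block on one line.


difference() { cube([3621, 116, 2842]); translate([1434, 0, 752]) cube([1195, 116, 1352]); }


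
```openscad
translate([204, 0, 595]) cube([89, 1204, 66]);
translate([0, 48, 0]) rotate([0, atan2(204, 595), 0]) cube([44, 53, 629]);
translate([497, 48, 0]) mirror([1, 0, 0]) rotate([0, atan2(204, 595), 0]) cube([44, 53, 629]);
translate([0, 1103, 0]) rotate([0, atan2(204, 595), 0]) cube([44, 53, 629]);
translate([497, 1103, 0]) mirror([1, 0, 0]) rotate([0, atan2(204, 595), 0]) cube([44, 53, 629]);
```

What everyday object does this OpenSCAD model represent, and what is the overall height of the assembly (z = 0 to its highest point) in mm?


A sawhorse. The overall height is 661 mm.

A beam across two mirrored pairs of raked legs — a sawhorse. The beam's underside is at z = 595 (matching the legs' vertical rise in atan2(204, 595)) and the beam is 66 mm tall, so its top is at 595 + 66 = 661 mm. The raked legs top out at the beam's underside, so that is the highest point.


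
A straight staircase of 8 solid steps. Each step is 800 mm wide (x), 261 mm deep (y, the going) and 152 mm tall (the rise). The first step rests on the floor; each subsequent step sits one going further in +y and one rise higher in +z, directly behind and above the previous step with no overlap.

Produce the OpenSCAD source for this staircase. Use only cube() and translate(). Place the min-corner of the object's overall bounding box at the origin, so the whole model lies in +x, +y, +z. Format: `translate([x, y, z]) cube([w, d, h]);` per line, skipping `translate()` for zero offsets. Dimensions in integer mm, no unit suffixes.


cube([800, 261, 152]);
translate([0, 261, 152]) cube([800, 261, 152]);
translate([0, 522, 304]) cube([800, 261, 152]);
translate([0, 783, 456]) cube([800, 261, 152]);
translate([0, 1044, 608]) cube([800, 261, 152]);
translate([0, 1305, 760]) cube([800, 261, 152]);
translate([0, 1566, 912]) cube([800, 261, 152]);
translate([0, 1827, 1064]) cube([800, 261, 152]);


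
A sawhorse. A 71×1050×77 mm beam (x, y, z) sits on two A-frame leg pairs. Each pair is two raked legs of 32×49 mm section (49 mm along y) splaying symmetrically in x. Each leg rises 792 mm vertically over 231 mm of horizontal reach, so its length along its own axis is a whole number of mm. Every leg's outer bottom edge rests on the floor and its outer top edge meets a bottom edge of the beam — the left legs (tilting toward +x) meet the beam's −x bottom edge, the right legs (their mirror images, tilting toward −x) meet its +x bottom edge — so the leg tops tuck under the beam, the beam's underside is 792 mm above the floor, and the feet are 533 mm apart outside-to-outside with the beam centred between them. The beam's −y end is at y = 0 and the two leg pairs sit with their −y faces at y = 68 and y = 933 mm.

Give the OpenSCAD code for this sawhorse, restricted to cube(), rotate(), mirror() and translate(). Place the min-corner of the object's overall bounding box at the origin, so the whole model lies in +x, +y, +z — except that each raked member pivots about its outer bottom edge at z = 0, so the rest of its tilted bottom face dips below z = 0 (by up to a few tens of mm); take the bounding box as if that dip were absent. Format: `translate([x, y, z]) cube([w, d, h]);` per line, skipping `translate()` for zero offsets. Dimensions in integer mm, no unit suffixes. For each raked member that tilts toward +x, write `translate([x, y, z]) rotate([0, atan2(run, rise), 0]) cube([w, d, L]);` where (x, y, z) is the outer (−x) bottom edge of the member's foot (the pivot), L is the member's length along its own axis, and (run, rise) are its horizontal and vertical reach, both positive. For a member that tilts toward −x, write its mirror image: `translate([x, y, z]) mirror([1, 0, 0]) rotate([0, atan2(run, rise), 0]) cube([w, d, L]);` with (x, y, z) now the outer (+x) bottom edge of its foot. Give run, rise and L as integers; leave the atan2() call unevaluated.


translate([231, 0, 792]) cube([71, 1050, 77]);
translate([0, 68, 0]) rotate([0, atan2(231, 792), 0]) cube([32, 49, 825]);
translate([533, 68, 0]) mirror([1, 0, 0]) rotate([0, atan2(231, 792), 0]) cube([32, 49, 825]);
translate([0, 933, 0]) rotate([0, atan2(231, 792), 0]) cube([32, 49, 825]);
translate([533, 933, 0]) mirror([1, 0, 0]) rotate([0, atan2(231, 792), 0]) cube([32, 49, 825]);


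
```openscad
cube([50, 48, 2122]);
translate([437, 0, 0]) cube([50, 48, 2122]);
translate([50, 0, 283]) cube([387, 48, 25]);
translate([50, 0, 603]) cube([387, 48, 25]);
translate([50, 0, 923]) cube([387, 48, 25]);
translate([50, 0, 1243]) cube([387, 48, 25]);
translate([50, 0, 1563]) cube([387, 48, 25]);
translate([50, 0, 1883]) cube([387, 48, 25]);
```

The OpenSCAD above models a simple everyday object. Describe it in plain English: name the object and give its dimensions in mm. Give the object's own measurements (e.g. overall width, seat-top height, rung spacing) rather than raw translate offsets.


A straight ladder. Two 50×48 mm vertical rails, 2122 mm tall, stand 487 mm apart (outside-to-outside) with their front faces coplanar on the −y side. 6 rungs, each 48 mm deep and 25 mm tall, span between the inner faces of the rails, front faces flush with the rails. The lowest rung's underside is at z = 283 mm and rungs are spaced 320 mm apart (underside to underside).


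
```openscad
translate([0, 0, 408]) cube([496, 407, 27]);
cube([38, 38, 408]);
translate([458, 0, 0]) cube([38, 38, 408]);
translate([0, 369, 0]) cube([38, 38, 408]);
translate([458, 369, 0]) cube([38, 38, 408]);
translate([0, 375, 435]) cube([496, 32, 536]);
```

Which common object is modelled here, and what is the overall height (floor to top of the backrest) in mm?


A chair. The overall height is 971 mm.

A slab on four corner posts with a tall panel at the back — a chair. The seat slab sits at z = 408 with thickness 27, and the 536 mm backrest starts at the seat top, so the overall height is 408 + 27 + 536 = 971 mm.


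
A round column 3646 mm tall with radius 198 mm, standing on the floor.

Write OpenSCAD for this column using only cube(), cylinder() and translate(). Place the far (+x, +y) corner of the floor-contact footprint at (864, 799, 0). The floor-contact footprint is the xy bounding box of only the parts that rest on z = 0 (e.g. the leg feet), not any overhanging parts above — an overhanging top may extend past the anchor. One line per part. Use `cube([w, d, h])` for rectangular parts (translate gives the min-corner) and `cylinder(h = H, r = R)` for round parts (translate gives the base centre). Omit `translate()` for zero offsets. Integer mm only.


translate([666, 601, 0]) cylinder(h = 3646, r = 198);


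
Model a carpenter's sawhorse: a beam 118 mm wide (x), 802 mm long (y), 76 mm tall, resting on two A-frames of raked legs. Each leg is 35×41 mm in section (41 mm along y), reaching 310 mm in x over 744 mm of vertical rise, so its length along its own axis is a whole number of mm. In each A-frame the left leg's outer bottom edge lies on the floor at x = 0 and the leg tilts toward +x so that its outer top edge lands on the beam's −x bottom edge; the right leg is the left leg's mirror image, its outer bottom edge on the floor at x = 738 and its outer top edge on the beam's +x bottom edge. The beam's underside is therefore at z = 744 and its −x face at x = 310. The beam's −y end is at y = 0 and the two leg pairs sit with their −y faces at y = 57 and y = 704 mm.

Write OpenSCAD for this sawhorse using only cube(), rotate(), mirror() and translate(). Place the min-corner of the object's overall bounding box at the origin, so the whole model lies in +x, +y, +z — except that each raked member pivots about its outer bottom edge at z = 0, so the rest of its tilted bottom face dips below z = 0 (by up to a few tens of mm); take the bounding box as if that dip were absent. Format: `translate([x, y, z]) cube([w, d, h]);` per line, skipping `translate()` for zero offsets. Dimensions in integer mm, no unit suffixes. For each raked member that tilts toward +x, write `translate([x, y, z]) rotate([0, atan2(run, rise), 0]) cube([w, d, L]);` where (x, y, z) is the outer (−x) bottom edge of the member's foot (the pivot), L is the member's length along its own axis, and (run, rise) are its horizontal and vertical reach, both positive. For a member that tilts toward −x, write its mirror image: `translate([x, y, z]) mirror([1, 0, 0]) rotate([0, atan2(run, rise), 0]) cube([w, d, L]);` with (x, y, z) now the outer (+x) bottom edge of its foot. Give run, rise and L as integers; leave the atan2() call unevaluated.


// leg length = √(310² + 744²) = 806
// right-leg outer foot x = 2·310 + 118 = 738
// beam min-corner = (310, 0, 744)
translate([310, 0, 744]) cube([118, 802, 76]);
translate([0, 57, 0]) rotate([0, atan2(310, 744), 0]) cube([35, 41, 806]);
translate([738, 57, 0]) mirror([1, 0, 0]) rotate([0, atan2(310, 744), 0]) cube([35, 41, 806]);
translate([0, 704, 0]) rotate([0, atan2(310, 744), 0]) cube([35, 41, 806]);
translate([738, 704, 0]) mirror([1, 0, 0]) rotate([0, atan2(310, 744), 0]) cube([35, 41, 806]);


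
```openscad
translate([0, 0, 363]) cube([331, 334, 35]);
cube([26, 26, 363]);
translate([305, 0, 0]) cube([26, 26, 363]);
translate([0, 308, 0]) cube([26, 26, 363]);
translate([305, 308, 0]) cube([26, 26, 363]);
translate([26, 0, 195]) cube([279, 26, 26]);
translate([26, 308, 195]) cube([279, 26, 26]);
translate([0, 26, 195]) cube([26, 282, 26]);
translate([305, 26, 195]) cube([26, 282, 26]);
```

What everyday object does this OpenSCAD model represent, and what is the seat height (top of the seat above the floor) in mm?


A stool. The seat height is 398 mm.

A 331×334×35 slab at z = 363 on four corner posts — a stool. The seat top is 363 + 35 = 398 mm.


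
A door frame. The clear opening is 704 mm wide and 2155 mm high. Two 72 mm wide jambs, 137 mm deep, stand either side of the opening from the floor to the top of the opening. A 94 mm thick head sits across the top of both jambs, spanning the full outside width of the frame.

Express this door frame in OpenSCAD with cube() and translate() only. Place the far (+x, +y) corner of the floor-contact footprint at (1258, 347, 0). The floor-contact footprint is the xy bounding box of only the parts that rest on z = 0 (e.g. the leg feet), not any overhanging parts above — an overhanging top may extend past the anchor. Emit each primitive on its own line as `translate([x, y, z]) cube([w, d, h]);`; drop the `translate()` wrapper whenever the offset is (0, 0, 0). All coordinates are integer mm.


translate([410, 210, 0]) cube([72, 137, 2155]);
translate([1186, 210, 0]) cube([72, 137, 2155]);
translate([410, 210, 2155]) cube([848, 137, 94]);


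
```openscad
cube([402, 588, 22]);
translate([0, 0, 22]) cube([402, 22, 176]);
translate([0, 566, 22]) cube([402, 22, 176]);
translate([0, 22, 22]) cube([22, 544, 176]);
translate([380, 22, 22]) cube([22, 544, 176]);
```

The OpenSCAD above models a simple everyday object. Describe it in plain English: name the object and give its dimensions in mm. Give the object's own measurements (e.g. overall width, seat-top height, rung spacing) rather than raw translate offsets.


An open-topped rectangular box: outside dimensions 402×588×198 mm, with a uniform wall and base thickness of 22 mm. The base is a full 402×588 slab on the floor; four walls sit on top of the base. The front and back walls (the −y and +y sides) span the full width; the two side walls fit between them.


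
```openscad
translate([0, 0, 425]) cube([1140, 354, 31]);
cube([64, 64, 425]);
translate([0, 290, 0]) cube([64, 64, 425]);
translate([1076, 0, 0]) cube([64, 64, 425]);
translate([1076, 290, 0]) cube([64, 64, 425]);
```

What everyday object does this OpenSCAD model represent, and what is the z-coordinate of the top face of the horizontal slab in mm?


A bench. The seat-top height is 456 mm.

A long slab on four corner posts — a bench. The slab sits at z = 425 with thickness 31, so the top is 425 + 31 = 456 mm.


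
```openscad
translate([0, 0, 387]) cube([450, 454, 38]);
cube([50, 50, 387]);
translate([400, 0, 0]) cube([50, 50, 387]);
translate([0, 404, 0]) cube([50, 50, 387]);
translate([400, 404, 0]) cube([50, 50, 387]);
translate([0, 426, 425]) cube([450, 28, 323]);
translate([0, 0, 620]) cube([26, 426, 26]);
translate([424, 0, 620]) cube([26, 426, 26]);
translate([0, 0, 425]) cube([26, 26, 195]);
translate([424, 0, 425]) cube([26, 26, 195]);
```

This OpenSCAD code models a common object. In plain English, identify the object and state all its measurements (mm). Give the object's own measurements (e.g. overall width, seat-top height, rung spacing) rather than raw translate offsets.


A chair. The seat is a 450×454×38 mm slab with its top at z = 425 mm, on four 50×50 mm corner legs (flush with the seat edges, standing on z = 0). A flat backrest 28 mm thick, 323 mm tall, spans the full seat width and rises from the seat top along its +y edge, rear face flush with the rear of the seat. Two armrests of 26×26 mm section run along each side from the seat's front edge to the front of the backrest, top faces 221 mm above the seat top and outer faces flush with the seat's x-edges; a 26×26 mm post under the front of each armrest stands on the seat at the front corner.


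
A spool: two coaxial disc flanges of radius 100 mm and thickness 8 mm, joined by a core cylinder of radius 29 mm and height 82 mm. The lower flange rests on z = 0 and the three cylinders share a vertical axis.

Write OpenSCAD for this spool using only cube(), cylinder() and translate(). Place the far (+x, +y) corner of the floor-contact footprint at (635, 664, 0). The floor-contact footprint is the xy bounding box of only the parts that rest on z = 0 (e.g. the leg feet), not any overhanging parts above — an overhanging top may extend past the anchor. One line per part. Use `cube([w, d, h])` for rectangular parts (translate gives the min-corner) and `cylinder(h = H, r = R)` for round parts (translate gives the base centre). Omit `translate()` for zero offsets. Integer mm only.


translate([535, 564, 0]) cylinder(h = 8, r = 100);
translate([535, 564, 8]) cylinder(h = 82, r = 29);
translate([535, 564, 90]) cylinder(h = 8, r = 100);


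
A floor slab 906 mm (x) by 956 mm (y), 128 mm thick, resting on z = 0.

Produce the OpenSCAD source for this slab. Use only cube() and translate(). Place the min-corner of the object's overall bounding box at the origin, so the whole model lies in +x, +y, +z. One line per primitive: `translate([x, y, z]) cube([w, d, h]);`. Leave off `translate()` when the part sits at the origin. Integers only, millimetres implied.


cube([906, 956, 128]);


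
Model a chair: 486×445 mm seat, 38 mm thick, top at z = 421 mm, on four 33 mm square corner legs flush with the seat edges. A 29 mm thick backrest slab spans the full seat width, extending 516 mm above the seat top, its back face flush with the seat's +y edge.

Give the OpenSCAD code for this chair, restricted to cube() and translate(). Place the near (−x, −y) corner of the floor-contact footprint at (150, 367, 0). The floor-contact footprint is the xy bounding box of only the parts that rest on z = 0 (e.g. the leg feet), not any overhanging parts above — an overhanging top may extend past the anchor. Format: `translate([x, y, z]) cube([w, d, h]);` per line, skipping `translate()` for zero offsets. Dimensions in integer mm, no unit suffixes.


translate([150, 367, 383]) cube([486, 445, 38]);
translate([150, 367, 0]) cube([33, 33, 383]);
translate([603, 367, 0]) cube([33, 33, 383]);
translate([150, 779, 0]) cube([33, 33, 383]);
translate([603, 779, 0]) cube([33, 33, 383]);
translate([150, 783, 421]) cube([486, 29, 516]);


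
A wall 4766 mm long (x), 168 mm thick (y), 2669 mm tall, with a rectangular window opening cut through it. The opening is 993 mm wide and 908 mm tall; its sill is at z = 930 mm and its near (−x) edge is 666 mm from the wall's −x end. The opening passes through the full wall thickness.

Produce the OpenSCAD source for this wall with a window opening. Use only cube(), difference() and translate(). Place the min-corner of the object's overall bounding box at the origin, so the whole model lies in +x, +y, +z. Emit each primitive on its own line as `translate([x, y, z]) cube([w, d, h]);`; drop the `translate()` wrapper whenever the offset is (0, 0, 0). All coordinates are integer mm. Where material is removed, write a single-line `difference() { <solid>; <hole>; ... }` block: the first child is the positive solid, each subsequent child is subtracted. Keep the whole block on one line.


difference() { cube([4766, 168, 2669]); translate([666, 0, 930]) cube([993, 168, 908]); }


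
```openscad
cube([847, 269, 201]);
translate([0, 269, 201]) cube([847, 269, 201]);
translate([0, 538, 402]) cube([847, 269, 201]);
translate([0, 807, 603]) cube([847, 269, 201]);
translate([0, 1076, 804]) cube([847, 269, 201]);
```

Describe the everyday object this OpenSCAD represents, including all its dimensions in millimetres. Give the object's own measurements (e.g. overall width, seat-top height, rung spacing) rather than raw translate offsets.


A straight staircase of 5 solid steps. Each step is 847 mm wide (x), 269 mm deep (y, the going) and 201 mm tall (the rise). The first step rests on the floor; each subsequent step sits one going further in +y and one rise higher in +z, directly behind and above the previous step with no overlap.


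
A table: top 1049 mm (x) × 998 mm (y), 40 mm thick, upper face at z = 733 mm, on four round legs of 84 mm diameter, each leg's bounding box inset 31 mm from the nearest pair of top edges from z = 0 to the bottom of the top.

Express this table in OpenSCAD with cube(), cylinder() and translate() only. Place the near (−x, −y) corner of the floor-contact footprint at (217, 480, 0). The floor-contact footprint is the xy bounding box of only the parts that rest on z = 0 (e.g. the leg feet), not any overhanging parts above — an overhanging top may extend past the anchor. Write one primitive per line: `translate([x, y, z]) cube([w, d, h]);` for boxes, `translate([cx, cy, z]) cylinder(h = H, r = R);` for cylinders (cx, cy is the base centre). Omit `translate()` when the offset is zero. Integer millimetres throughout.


// leg_h = 733 - 40 = 693
translate([186, 449, 693]) cube([1049, 998, 40]);
translate([259, 522, 0]) cylinder(h = 693, r = 42);
translate([1162, 522, 0]) cylinder(h = 693, r = 42);
translate([259, 1374, 0]) cylinder(h = 693, r = 42);
translate([1162, 1374, 0]) cylinder(h = 693, r = 42);


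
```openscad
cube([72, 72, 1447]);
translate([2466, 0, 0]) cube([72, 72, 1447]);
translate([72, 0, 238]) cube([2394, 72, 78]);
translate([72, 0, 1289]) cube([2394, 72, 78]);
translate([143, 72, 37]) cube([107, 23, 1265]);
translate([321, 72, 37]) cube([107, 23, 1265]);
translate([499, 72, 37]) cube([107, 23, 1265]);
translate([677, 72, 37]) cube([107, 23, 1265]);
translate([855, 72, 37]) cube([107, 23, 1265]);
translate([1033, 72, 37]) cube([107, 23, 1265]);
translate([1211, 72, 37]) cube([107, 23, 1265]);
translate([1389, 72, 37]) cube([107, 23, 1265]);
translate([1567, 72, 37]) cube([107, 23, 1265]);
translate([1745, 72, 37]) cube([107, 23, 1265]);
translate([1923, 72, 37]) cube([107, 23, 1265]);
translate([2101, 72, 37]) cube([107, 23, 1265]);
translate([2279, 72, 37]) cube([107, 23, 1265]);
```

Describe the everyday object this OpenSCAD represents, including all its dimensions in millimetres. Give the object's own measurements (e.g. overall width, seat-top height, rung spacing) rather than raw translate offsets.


A fence section. Two 72×72 mm posts, 1447 mm tall, stand on the floor with a clear span of 2394 mm between their inner faces. Two horizontal rails of 72×78 mm section span the gap between the posts with their undersides at z = 238 mm and z = 1289 mm, flush with the posts' −y face. 13 pickets, each 107 mm wide, 23 mm thick and 1265 mm tall, are fixed to the +y face of the rails with their bottoms at z = 37 mm, spaced across the span with a 71 mm gap after the −x post and between neighbouring pickets, with 80 mm left before the +x post.


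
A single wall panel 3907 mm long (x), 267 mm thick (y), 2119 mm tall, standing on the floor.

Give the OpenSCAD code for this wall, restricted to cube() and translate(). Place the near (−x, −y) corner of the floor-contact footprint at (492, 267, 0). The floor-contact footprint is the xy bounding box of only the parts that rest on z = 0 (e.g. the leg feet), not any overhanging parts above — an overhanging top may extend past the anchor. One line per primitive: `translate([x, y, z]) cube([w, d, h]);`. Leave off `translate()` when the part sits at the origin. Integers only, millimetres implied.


translate([492, 267, 0]) cube([3907, 267, 2119]);


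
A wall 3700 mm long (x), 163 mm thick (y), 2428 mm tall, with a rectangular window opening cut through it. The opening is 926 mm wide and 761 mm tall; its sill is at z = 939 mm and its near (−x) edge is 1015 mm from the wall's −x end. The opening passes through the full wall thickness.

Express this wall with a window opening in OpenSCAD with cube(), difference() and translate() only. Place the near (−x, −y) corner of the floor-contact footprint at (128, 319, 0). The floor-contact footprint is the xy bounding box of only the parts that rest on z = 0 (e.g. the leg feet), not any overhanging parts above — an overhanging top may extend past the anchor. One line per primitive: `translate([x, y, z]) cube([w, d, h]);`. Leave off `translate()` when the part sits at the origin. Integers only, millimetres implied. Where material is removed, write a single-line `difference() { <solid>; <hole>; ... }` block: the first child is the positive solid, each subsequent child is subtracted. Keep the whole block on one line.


difference() { translate([128, 319, 0]) cube([3700, 163, 2428]); translate([1143, 319, 939]) cube([926, 163, 761]); }


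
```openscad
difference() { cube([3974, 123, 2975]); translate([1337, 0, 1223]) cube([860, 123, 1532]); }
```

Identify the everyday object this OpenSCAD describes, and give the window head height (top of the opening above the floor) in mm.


A wall with a window opening. The window head height is 2755 mm.

A wall with a rectangular opening subtracted — a window. Sill at z = 1223, opening 1532 mm tall, so the head is at 1223 + 1532 = 2755 mm.


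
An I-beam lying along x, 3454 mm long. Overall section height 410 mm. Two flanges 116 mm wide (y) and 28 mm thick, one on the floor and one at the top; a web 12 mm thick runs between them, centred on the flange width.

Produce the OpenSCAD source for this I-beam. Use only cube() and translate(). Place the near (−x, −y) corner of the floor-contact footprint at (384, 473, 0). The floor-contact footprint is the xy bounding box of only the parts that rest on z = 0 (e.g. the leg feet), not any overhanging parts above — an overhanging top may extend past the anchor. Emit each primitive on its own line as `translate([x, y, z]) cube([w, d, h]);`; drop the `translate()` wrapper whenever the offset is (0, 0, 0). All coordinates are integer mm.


translate([384, 473, 0]) cube([3454, 116, 28]);
translate([384, 525, 28]) cube([3454, 12, 354]);
translate([384, 473, 382]) cube([3454, 116, 28]);


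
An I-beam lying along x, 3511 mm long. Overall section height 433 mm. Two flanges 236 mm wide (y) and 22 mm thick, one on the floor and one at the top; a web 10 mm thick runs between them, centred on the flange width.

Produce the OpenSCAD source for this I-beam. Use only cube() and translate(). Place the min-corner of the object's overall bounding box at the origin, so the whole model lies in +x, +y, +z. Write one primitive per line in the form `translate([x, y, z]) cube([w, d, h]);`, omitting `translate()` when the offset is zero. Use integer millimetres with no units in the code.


cube([3511, 236, 22]);
translate([0, 113, 22]) cube([3511, 10, 389]);
translate([0, 0, 411]) cube([3511, 236, 22]);


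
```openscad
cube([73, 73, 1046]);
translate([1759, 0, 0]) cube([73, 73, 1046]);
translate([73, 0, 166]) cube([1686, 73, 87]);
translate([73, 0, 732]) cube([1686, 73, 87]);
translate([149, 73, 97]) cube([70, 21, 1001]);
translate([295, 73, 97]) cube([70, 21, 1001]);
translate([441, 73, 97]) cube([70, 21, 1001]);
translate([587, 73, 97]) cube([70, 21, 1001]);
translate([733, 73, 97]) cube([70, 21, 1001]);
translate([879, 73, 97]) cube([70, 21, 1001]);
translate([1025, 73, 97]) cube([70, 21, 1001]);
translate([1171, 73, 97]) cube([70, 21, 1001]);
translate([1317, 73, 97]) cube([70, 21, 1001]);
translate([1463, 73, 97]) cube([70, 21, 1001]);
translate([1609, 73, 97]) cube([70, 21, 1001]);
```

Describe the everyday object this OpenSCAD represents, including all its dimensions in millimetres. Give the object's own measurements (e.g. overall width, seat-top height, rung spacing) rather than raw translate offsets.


A fence section. Two 73×73 mm posts, 1046 mm tall, stand on the floor with a clear span of 1686 mm between their inner faces. Two horizontal rails of 73×87 mm section span the gap between the posts with their undersides at z = 166 mm and z = 732 mm, flush with the posts' −y face. 11 pickets, each 70 mm wide, 21 mm thick and 1001 mm tall, are fixed to the +y face of the rails with their bottoms at z = 97 mm, spaced across the span with a 76 mm gap after the −x post and between neighbouring pickets, with 80 mm left before the +x post.


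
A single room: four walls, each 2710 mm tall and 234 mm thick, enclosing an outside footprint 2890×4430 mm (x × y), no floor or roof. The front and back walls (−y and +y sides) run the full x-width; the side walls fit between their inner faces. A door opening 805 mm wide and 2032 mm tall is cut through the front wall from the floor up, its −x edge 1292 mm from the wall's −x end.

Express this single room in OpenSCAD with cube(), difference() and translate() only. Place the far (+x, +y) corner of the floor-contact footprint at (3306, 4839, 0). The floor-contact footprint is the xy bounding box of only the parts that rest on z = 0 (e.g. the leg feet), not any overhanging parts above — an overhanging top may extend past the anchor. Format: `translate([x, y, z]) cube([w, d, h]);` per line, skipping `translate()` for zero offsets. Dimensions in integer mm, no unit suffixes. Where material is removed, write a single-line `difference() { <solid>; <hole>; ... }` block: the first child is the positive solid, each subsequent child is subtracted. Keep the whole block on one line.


difference() { translate([416, 409, 0]) cube([2890, 234, 2710]); translate([1708, 409, 0]) cube([805, 234, 2032]); }
translate([416, 4605, 0]) cube([2890, 234, 2710]);
translate([416, 643, 0]) cube([234, 3962, 2710]);
translate([3072, 643, 0]) cube([234, 3962, 2710]);
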